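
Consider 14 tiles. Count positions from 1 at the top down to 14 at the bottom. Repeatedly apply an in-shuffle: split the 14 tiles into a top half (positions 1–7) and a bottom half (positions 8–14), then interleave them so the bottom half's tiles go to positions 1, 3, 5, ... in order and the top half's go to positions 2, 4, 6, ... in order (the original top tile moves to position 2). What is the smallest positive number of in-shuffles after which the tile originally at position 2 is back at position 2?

Follow position 2 under repeated in-shuffles:
2 → 4 → 8 → 1 → 2
It first returns after 4 in-shuffles.

4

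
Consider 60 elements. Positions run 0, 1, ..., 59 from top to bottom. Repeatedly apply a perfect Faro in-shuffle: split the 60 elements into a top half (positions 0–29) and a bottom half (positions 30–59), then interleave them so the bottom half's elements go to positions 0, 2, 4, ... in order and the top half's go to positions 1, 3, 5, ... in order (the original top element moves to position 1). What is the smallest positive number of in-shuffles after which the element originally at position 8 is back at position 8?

60

Follow position 8 under repeated in-shuffles:
8 → 17 → 35 → 10 → 21 → 43 → 26 → 53 → ... → 8 (length 60)
It first returns after 60 in-shuffles.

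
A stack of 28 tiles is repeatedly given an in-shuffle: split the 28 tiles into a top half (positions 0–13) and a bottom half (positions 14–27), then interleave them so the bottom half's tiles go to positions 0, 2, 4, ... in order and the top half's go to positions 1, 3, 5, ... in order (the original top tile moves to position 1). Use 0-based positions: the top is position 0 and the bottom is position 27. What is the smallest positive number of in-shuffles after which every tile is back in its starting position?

28

The in-shuffle permutes the 28 positions with cycle lengths [28].
Every tile is home exactly when every cycle has completed a whole number of laps, i.e. after lcm(28) = 28 in-shuffles.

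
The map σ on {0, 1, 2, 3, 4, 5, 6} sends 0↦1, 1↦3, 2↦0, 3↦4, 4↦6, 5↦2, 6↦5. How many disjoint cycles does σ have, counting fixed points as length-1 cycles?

1

Cycle decomposition: (0 1 3 4 6 5 2).
1 cycle.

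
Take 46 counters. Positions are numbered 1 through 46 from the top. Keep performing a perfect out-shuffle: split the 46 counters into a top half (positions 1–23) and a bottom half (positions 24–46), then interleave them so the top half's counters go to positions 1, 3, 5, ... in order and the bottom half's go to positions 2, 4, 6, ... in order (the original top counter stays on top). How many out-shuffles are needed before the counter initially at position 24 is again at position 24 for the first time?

12

Follow position 24 under repeated out-shuffles:
24 → 2 → 3 → 5 → 9 → 17 → 33 → 20 → 39 → 32 → 18 → 35 → 24
It first returns after 12 out-shuffles.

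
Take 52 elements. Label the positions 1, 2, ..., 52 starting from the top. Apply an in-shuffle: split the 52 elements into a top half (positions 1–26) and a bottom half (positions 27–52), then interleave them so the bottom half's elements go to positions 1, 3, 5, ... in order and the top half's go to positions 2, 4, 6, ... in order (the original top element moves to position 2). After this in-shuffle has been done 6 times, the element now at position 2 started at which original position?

Work backwards from position 2, undoing one in-shuffle at a time:
2 ← 1 ← 27 ← 40 ← 20 ← 10 ← 5
So the element now at position 2 started at position 5.

5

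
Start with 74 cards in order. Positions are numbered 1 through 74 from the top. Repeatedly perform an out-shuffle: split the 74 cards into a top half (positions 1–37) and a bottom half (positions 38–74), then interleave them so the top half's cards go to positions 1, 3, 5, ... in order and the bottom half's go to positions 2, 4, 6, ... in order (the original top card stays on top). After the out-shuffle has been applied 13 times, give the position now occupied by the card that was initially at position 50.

55

Track position through each out-shuffle: 50 → 26 → 51 → 28 → 55 → ... (continuing for 13 shuffles total) → 55.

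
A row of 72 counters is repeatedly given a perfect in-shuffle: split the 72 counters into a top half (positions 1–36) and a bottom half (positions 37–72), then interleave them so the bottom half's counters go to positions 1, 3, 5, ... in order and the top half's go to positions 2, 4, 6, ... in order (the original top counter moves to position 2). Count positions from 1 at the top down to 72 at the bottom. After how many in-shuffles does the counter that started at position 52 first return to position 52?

Follow position 52 under repeated in-shuffles:
52 → 31 → 62 → 51 → 29 → 58 → 43 → 13 → 26 → 52
It first returns after 9 in-shuffles.

9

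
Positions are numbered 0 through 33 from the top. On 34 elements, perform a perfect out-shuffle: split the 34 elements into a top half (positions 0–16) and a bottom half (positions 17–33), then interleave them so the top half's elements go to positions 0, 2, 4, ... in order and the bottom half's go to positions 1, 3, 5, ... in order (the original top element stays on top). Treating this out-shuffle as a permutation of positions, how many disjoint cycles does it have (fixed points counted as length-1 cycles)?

Trace each unvisited position around until it returns:
(0) (1 2 4 8 16 32 31 29 25 17) (3 6 12 24 15 30 27 21 9 18) (5 10 20 7 14 28 23 13 26 19) (11 22) (33)
6 cycles in total.

6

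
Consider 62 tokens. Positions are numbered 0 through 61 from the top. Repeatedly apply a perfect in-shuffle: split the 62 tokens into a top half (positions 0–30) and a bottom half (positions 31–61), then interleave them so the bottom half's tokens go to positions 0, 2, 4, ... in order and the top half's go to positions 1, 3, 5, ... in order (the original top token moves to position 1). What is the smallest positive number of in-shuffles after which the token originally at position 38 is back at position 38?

6

Follow position 38 under repeated in-shuffles:
38 → 14 → 29 → 59 → 56 → 50 → 38
It first returns after 6 in-shuffles.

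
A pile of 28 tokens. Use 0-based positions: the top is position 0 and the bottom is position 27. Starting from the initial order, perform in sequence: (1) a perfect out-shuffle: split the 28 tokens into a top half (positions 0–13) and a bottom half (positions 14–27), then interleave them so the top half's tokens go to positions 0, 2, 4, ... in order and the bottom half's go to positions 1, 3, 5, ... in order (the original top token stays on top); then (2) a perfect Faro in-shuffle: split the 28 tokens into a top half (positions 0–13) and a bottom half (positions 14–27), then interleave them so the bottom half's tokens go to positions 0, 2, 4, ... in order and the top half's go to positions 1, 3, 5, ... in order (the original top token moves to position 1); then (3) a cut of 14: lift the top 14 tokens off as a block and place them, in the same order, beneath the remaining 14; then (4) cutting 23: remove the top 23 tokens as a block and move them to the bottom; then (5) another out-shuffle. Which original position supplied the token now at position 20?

Undo the operations in reverse order, starting from position 20:
  undo op 5 (out-shuffle, from top half): 20 ← 10
  undo op 4 (cut 23): 10 ← 5
  undo op 3 (cut 14): 5 ← 19
  undo op 2 (in-shuffle, from top half): 19 ← 9
  undo op 1 (out-shuffle, from bottom half): 9 ← 18
So the token at position 20 came from original position 18.

18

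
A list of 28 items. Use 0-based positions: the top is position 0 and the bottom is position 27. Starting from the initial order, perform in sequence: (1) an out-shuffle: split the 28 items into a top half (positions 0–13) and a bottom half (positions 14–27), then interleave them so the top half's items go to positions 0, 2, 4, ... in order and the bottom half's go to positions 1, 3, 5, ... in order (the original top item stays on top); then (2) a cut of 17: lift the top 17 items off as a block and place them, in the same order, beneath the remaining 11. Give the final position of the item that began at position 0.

Track the item from position 0 forward through each operation:
  after op 1 (out-shuffle): 0 → 0
  after op 2 (cut 17): 0 → 11

11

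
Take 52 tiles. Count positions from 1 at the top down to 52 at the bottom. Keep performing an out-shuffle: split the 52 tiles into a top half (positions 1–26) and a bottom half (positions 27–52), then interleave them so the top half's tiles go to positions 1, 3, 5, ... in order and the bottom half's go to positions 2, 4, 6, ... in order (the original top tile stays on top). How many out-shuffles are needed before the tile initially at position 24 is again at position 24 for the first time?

Follow position 24 under repeated out-shuffles:
24 → 47 → 42 → 32 → 12 → 23 → 45 → 38 → 24
It first returns after 8 out-shuffles.

8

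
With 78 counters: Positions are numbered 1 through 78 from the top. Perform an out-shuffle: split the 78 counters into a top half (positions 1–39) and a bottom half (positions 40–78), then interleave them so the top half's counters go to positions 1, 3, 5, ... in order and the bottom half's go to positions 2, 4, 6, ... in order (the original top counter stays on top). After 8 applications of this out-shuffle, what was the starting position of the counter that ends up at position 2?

38

Work backwards from position 2, undoing one out-shuffle at a time:
2 ← 40 ← 59 ← 30 ← 54 ← 66 ← 72 ← 75 ← 38
So the counter now at position 2 started at position 38.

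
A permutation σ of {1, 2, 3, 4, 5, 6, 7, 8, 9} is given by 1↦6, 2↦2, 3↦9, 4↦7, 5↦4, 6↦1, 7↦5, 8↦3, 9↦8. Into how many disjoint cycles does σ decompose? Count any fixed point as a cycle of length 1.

Cycle decomposition: (1 6) (2) (3 9 8) (4 7 5).
4 cycles.

4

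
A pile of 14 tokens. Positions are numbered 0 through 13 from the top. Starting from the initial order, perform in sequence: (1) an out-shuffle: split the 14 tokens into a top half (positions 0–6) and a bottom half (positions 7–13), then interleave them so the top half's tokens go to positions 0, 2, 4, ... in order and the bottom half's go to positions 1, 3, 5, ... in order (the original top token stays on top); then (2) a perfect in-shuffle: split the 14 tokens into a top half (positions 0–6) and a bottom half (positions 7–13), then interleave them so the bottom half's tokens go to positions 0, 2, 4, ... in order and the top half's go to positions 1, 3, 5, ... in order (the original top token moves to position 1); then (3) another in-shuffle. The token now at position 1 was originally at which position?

10

Undo the operations in reverse order, starting from position 1:
  undo op 3 (in-shuffle, from top half): 1 ← 0
  undo op 2 (in-shuffle, from bottom half): 0 ← 7
  undo op 1 (out-shuffle, from bottom half): 7 ← 10
So the token at position 1 came from original position 10.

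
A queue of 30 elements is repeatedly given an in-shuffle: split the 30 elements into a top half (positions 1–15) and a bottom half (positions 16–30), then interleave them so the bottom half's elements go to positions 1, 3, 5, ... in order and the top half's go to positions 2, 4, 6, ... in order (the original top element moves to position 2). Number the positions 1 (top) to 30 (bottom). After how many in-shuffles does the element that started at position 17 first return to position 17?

Follow position 17 under repeated in-shuffles:
17 → 3 → 6 → 12 → 24 → 17
It first returns after 5 in-shuffles.

5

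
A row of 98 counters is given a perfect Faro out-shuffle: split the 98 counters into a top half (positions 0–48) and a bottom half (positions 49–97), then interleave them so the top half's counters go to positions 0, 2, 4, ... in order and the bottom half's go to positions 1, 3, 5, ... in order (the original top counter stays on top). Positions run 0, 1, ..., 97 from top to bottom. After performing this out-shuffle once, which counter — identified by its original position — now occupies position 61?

Work backwards from position 61, undoing one out-shuffle at a time:
61 ← 79
So the counter now at position 61 started at position 79.

79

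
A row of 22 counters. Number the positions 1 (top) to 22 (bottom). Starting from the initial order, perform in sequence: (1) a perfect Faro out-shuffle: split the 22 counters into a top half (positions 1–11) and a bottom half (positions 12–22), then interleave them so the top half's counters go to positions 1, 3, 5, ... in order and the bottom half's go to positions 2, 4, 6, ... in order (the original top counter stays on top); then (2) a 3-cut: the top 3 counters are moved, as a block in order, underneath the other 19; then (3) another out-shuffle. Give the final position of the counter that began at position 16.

13

Track the counter from position 16 forward through each operation:
  after op 1 (out-shuffle): 16 → 10
  after op 2 (cut 3): 10 → 7
  after op 3 (out-shuffle): 7 → 13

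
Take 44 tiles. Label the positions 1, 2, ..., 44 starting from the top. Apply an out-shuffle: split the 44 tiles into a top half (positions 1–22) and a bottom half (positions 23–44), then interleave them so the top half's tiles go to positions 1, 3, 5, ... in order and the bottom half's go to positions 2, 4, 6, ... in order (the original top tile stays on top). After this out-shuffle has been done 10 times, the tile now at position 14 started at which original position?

37

Work backwards from position 14, undoing one out-shuffle at a time:
14 ← 29 ← 15 ← 8 ← 26 ← 35 ← 18 ← 31 ← 16 ← 30 ← 37
So the tile now at position 14 started at position 37.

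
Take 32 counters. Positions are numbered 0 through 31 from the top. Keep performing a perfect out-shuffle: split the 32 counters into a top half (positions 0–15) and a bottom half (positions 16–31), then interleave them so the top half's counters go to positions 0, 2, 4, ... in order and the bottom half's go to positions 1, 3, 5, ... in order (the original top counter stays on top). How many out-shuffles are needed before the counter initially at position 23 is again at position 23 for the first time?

5

Follow position 23 under repeated out-shuffles:
23 → 15 → 30 → 29 → 27 → 23
It first returns after 5 out-shuffles.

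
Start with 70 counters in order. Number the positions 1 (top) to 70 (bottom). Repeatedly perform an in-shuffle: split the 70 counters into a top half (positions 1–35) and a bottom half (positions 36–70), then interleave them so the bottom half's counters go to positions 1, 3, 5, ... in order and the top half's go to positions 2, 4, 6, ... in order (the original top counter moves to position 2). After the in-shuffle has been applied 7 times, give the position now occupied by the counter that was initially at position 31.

Track the counter's position through each in-shuffle:
31 → 62 → 53 → 35 → 70 → 69 → 67 → 63

63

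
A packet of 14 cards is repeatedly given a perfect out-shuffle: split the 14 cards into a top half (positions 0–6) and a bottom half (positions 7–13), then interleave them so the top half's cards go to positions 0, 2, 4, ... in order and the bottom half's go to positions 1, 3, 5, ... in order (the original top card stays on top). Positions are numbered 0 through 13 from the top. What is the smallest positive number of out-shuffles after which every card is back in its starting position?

The out-shuffle permutes the 14 positions with cycle lengths [1, 1, 12].
Every card is home exactly when every cycle has completed a whole number of laps, i.e. after lcm(1, 12) = 12 out-shuffles.

12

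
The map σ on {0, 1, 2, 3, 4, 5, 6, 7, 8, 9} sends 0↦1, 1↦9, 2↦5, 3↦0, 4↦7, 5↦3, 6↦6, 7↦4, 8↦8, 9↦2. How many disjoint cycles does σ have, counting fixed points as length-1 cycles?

Cycle decomposition: (0 1 9 2 5 3) (4 7) (6) (8).
4 cycles.

4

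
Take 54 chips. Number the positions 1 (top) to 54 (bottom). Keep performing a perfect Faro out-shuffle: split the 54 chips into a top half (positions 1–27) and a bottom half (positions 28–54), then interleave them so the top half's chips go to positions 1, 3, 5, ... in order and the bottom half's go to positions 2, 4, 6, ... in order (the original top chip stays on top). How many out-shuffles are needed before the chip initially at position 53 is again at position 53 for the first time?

52

Follow position 53 under repeated out-shuffles:
53 → 52 → 50 → 46 → 38 → 22 → 43 → 32 → ... → 53 (length 52)
It first returns after 52 out-shuffles.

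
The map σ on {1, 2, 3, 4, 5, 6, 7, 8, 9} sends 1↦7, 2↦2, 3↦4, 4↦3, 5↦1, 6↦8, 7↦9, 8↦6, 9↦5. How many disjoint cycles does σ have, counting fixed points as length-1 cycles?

Cycle decomposition: (1 7 9 5) (2) (3 4) (6 8).
4 cycles.

4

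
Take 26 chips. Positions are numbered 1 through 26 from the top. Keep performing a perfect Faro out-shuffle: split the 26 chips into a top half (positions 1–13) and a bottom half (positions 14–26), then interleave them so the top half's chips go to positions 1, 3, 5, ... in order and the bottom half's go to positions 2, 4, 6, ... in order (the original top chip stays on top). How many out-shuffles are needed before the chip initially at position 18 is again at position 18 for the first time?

20

Follow position 18 under repeated out-shuffles:
18 → 10 → 19 → 12 → 23 → 20 → 14 → 2 → 3 → 5 → 9 → 17 → 8 → 15 → 4 → 7 → 13 → 25 → 24 → 22 → 18
It first returns after 20 out-shuffles.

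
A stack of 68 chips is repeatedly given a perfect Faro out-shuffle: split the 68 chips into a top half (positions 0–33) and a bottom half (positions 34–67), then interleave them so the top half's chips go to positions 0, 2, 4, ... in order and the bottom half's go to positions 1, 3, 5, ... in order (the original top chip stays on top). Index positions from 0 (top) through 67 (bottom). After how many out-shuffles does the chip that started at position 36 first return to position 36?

66

Follow position 36 under repeated out-shuffles:
36 → 5 → 10 → 20 → 40 → 13 → 26 → 52 → ... → 36 (length 66)
It first returns after 66 out-shuffles.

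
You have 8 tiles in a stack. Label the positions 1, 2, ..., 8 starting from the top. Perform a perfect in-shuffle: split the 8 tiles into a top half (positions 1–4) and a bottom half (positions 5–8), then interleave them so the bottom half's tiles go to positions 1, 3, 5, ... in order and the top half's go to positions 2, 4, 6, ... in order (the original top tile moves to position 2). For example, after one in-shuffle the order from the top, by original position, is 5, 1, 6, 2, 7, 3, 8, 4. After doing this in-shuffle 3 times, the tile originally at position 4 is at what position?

Track the tile's position through each in-shuffle:
4 → 8 → 7 → 5

5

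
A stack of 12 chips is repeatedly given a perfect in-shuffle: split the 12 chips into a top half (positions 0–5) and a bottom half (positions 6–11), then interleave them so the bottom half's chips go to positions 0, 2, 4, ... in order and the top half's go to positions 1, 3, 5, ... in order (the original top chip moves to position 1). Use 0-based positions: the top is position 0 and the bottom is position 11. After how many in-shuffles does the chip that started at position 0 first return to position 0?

12

Follow position 0 under repeated in-shuffles:
0 → 1 → 3 → 7 → 2 → 5 → 11 → 10 → 8 → 4 → 9 → 6 → 0
It first returns after 12 in-shuffles.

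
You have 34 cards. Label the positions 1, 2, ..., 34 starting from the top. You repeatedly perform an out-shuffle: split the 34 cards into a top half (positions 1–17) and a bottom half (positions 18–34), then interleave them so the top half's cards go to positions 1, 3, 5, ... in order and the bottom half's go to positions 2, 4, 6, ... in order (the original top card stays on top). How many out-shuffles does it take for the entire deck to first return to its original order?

10

The out-shuffle permutes the 34 positions with cycle lengths [1, 1, 2, 10, 10, 10].
Every card is home exactly when every cycle has completed a whole number of laps, i.e. after lcm(1, 2, 10) = 10 out-shuffles.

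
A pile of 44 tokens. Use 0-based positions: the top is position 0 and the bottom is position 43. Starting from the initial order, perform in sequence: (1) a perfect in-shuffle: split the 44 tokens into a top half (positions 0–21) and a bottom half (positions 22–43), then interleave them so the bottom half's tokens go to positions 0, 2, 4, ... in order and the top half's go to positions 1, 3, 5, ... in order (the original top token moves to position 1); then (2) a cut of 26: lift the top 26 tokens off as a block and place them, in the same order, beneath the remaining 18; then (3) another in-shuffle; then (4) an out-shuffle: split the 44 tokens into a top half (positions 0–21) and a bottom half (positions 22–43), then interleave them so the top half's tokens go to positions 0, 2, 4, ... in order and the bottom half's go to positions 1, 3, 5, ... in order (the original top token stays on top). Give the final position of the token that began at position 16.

Track the token from position 16 forward through each operation:
  after op 1 (in-shuffle): 16 → 33
  after op 2 (cut 26): 33 → 7
  after op 3 (in-shuffle): 7 → 15
  after op 4 (out-shuffle): 15 → 30

30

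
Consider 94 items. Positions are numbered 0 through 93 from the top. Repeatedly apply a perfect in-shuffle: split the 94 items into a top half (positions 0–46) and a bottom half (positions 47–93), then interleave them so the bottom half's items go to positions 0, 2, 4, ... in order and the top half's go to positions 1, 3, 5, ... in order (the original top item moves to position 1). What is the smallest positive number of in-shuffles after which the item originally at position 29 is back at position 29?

Follow position 29 under repeated in-shuffles:
29 → 59 → 24 → 49 → 4 → 9 → 19 → 39 → 79 → 64 → 34 → 69 → 44 → 89 → 84 → 74 → 54 → 14 → 29
It first returns after 18 in-shuffles.

18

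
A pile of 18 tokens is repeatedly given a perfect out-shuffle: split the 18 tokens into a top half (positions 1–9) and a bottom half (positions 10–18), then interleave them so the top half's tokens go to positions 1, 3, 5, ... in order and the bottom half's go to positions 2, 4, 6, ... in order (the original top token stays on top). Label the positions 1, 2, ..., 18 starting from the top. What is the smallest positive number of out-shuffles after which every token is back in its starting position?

The out-shuffle permutes the 18 positions with cycle lengths [1, 1, 8, 8].
Every token is home exactly when every cycle has completed a whole number of laps, i.e. after lcm(1, 8) = 8 out-shuffles.

8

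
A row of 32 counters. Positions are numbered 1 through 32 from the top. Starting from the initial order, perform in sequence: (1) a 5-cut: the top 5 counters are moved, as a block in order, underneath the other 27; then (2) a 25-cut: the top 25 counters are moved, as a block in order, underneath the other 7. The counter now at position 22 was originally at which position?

Undo the operations in reverse order, starting from position 22:
  undo op 2 (cut 25): 22 ← 15
  undo op 1 (cut 5): 15 ← 20
So the counter at position 22 came from original position 20.

20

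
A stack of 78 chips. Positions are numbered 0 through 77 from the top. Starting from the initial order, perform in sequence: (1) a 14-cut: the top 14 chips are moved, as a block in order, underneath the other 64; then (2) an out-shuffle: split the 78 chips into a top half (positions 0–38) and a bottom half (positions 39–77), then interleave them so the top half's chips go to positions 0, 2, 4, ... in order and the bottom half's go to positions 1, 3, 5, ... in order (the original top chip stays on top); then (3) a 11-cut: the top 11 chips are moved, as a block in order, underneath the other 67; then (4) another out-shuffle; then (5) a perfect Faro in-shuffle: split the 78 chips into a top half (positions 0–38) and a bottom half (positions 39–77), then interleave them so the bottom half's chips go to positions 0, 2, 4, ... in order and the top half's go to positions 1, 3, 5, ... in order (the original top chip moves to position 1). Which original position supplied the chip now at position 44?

Undo the operations in reverse order, starting from position 44:
  undo op 5 (in-shuffle, from bottom half): 44 ← 61
  undo op 4 (out-shuffle, from bottom half): 61 ← 69
  undo op 3 (cut 11): 69 ← 2
  undo op 2 (out-shuffle, from top half): 2 ← 1
  undo op 1 (cut 14): 1 ← 15
So the chip at position 44 came from original position 15.

15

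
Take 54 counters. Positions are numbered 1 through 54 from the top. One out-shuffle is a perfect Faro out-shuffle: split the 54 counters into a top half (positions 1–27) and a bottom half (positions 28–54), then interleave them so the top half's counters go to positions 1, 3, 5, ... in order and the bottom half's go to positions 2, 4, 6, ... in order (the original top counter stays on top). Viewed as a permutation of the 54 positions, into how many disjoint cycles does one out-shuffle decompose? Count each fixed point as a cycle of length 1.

3

Trace each unvisited position around until it returns:
(1) (2 3 5 9 17 33 ... len 52) (54)
3 cycles in total.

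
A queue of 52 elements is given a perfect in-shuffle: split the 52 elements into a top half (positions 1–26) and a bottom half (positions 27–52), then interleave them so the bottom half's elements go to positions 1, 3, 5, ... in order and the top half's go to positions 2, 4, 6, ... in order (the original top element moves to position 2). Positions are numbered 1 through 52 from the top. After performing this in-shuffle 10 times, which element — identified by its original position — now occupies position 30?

Work backwards from position 30, undoing one in-shuffle at a time:
30 ← 15 ← 34 ← 17 ← 35 ← 44 ← 22 ← 11 ← 32 ← 16 ← 8
So the element now at position 30 started at position 8.

8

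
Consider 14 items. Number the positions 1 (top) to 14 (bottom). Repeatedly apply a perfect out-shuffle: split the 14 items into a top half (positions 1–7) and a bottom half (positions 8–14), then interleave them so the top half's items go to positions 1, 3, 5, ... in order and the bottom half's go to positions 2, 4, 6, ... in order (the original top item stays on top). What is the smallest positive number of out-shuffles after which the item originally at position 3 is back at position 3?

12

Follow position 3 under repeated out-shuffles:
3 → 5 → 9 → 4 → 7 → 13 → 12 → 10 → 6 → 11 → 8 → 2 → 3
It first returns after 12 out-shuffles.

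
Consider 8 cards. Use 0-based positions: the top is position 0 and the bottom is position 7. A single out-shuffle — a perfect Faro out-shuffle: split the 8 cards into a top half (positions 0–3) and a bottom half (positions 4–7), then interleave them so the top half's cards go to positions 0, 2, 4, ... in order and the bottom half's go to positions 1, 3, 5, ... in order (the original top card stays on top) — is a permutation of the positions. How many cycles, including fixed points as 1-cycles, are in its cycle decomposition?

4

Trace each unvisited position around until it returns:
(0) (1 2 4) (3 6 5) (7)
4 cycles in total.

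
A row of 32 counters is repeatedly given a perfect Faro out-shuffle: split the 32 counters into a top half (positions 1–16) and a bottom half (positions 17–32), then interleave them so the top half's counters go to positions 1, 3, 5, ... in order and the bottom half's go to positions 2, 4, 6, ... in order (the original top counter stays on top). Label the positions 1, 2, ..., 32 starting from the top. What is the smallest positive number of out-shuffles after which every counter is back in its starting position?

5

The out-shuffle permutes the 32 positions with cycle lengths [1, 1, 5, 5, 5, 5, 5, 5].
Every counter is home exactly when every cycle has completed a whole number of laps, i.e. after lcm(1, 5) = 5 out-shuffles.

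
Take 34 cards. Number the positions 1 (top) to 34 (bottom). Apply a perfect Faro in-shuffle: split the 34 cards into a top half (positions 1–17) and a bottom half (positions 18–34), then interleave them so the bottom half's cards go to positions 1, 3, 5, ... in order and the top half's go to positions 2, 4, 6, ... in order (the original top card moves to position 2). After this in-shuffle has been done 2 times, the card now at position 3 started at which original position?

Work backwards from position 3, undoing one in-shuffle at a time:
3 ← 19 ← 27
So the card now at position 3 started at position 27.

27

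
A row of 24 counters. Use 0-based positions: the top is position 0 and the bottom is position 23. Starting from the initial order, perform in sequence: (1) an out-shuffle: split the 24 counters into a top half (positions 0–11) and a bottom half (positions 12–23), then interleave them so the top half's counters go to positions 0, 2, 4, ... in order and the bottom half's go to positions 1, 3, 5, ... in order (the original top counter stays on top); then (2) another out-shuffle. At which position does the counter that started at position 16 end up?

18

Track the counter from position 16 forward through each operation:
  after op 1 (out-shuffle): 16 → 9
  after op 2 (out-shuffle): 9 → 18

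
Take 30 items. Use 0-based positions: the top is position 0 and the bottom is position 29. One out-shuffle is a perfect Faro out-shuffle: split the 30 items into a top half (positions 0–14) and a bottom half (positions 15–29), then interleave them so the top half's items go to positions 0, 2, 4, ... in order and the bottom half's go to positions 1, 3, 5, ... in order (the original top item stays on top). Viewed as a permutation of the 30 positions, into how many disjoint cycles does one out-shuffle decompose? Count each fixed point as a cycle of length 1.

Trace each unvisited position around until it returns:
(0) (1 2 4 8 16 3 ... len 28) (29)
3 cycles in total.

3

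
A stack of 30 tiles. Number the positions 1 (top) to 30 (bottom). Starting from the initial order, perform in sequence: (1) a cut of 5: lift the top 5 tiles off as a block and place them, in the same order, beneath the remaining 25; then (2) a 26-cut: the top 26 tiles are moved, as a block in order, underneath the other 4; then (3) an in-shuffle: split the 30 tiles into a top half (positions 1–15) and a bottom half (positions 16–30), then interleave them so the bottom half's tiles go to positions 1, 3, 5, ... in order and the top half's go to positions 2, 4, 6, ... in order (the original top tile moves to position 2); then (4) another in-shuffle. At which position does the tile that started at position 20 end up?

Track the tile from position 20 forward through each operation:
  after op 1 (cut 5): 20 → 15
  after op 2 (cut 26): 15 → 19
  after op 3 (in-shuffle): 19 → 7
  after op 4 (in-shuffle): 7 → 14

14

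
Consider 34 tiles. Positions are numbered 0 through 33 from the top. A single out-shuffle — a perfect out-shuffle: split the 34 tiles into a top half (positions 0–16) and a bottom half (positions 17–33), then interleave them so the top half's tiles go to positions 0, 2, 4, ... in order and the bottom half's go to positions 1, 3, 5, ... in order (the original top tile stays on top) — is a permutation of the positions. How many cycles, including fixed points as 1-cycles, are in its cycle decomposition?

Trace each unvisited position around until it returns:
(0) (1 2 4 8 16 32 31 29 25 17) (3 6 12 24 15 30 27 21 9 18) (5 10 20 7 14 28 23 13 26 19) (11 22) (33)
6 cycles in total.

6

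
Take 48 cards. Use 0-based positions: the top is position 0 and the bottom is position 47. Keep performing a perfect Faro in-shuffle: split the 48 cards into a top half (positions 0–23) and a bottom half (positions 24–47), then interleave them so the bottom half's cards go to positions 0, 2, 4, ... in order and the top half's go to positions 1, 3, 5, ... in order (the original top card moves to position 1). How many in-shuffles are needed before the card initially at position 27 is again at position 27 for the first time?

Follow position 27 under repeated in-shuffles:
27 → 6 → 13 → 27
It first returns after 3 in-shuffles.

3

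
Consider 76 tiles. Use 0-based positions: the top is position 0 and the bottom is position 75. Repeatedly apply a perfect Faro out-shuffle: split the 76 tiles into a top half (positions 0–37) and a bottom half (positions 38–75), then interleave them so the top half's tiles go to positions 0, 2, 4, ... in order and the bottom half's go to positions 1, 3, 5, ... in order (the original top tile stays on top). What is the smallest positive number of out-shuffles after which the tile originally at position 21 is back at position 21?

20

Follow position 21 under repeated out-shuffles:
21 → 42 → 9 → 18 → 36 → 72 → 69 → 63 → 51 → 27 → 54 → 33 → 66 → 57 → 39 → 3 → 6 → 12 → 24 → 48 → 21
It first returns after 20 out-shuffles.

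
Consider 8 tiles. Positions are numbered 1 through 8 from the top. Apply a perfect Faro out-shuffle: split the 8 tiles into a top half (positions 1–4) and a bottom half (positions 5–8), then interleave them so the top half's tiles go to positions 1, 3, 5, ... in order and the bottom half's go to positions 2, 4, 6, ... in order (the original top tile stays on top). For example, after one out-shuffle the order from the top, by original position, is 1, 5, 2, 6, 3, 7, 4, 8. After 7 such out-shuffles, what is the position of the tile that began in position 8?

Position 8 is a fixed point of every out-shuffle, so the tile never moves.

8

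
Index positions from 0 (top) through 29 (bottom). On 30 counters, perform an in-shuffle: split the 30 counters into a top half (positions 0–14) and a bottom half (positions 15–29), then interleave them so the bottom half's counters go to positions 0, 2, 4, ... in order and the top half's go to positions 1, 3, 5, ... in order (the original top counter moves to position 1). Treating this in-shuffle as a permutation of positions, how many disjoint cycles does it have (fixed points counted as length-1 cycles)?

6

Trace each unvisited position around until it returns:
(0 1 3 7 15) (2 5 11 23 16) (4 9 19 8 17) (6 13 27 24 18) (10 21 12 25 20) (14 29 28 26 22)
6 cycles in total.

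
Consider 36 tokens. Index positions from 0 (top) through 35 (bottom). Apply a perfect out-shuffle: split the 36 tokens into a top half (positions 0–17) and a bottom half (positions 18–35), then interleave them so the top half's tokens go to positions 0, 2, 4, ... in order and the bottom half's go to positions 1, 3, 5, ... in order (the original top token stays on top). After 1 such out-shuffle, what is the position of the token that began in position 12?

Track the token's position through each out-shuffle:
12 → 24

24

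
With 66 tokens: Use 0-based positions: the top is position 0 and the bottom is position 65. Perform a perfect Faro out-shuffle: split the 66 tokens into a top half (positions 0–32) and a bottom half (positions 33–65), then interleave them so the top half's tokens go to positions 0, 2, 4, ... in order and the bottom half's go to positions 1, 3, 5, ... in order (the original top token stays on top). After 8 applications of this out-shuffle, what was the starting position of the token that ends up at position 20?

60

Work backwards from position 20, undoing one out-shuffle at a time:
20 ← 10 ← 5 ← 35 ← 50 ← 25 ← 45 ← 55 ← 60
So the token now at position 20 started at position 60.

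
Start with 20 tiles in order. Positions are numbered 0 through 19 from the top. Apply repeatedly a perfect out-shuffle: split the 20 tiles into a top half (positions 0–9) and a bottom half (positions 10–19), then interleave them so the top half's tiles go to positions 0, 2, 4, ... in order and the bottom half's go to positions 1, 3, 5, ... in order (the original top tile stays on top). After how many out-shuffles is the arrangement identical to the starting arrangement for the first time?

18

The out-shuffle permutes the 20 positions with cycle lengths [1, 1, 18].
Every tile is home exactly when every cycle has completed a whole number of laps, i.e. after lcm(1, 18) = 18 out-shuffles.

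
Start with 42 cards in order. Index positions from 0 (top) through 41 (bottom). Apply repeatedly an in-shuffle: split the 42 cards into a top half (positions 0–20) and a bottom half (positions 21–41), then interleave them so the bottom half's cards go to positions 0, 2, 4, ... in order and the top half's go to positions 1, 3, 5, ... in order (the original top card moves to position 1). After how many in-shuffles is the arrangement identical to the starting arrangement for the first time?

14

The in-shuffle permutes the 42 positions with cycle lengths [14, 14, 14].
Every card is home exactly when every cycle has completed a whole number of laps, i.e. after lcm(14) = 14 in-shuffles.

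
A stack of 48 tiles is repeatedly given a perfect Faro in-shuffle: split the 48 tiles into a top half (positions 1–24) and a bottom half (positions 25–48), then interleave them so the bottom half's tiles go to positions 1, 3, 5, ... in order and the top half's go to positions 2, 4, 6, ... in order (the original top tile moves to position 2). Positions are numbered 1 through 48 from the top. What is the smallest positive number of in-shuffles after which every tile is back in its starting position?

The in-shuffle permutes the 48 positions with cycle lengths [3, 3, 21, 21].
Every tile is home exactly when every cycle has completed a whole number of laps, i.e. after lcm(3, 21) = 21 in-shuffles.

21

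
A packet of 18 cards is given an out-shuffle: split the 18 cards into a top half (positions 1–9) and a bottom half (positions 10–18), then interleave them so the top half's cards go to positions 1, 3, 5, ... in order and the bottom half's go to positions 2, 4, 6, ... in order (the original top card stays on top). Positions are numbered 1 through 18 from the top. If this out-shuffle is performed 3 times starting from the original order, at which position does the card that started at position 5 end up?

Track the card's position through each out-shuffle:
5 → 9 → 17 → 16

16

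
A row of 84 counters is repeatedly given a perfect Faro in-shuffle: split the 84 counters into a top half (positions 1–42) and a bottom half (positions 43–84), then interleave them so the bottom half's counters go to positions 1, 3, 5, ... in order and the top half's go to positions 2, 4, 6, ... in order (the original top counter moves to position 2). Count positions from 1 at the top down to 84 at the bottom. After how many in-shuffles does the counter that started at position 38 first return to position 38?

Follow position 38 under repeated in-shuffles:
38 → 76 → 67 → 49 → 13 → 26 → 52 → 19 → 38
It first returns after 8 in-shuffles.

8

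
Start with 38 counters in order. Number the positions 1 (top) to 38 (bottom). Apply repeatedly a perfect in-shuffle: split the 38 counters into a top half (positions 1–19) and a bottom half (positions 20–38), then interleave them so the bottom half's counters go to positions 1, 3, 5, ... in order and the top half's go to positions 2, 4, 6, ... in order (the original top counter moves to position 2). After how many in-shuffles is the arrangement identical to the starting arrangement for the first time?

The in-shuffle permutes the 38 positions with cycle lengths [2, 12, 12, 12].
Every counter is home exactly when every cycle has completed a whole number of laps, i.e. after lcm(2, 12) = 12 in-shuffles.

12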